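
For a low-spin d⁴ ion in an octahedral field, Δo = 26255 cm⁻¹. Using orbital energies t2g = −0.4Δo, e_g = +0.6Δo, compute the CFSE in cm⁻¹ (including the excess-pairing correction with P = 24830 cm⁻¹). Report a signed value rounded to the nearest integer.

The d⁴ electrons fill as t2g^4 e_g^0.
CFSE(orbital) = 4×(-0.4Δo) + 0×(0.6Δo) = -1.6Δo; with Δo = 26255 cm⁻¹ that is -42008 cm⁻¹.
High-spin d⁴ would be t2g^3 e_g^1 with 0 pairs; low-spin has 1, so 1 excess pair costs +1P = +24830 cm⁻¹.
Combining: -42008 + 24830 = -17178 cm⁻¹.

-17178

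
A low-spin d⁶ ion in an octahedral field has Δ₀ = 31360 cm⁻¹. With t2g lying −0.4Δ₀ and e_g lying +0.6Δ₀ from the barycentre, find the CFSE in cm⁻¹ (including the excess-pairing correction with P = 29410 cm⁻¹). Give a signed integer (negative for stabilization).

-16444

The d⁶ electrons fill as t2g^6 e_g^0.
Orbital CFSE = 6(-0.4) + 0(0.6) = -2.4Δ₀ = -2.4 × 31360 = -75264 cm⁻¹.
Pairing penalty: 3 pairs vs 1 in the high-spin reference → 2 extra × P = 58820 cm⁻¹.
Net CFSE = -75264 + 58820 = -16444 cm⁻¹.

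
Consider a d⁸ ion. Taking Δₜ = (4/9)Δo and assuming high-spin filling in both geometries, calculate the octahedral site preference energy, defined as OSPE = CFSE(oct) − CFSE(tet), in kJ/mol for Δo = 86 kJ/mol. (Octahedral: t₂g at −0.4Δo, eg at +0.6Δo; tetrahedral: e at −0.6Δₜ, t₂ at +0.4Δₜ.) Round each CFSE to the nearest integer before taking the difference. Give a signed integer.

-72

Octahedral (high-spin): t₂g⁶ eg², CFSE = 6(−0.4) + 2(+0.6) = -1.2Δo = -1.2 × 86 = -103 kJ/mol.
Tetrahedral: e⁴ t₂⁴, CFSE = 4(−0.6) + 4(+0.4) = -0.8Δₜ = -0.8 × (4/9) × 86 = -31 kJ/mol.
OSPE = CFSE(oct) − CFSE(tet) = -103 − (-31) = -72 kJ/mol.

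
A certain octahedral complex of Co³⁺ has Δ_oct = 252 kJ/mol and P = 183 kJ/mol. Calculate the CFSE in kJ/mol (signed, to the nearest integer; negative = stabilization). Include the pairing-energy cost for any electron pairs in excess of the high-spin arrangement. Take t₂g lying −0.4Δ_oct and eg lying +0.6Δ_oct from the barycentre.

Co sits in group 9; removing 3 electrons leaves Co³⁺ with 9 − 3 = 6 d electrons.
Δ_oct > P, so pairing is preferred: the ground state is low-spin.
Configuration: t₂g⁶ eg⁰.
Orbital CFSE = -2.4Δ_oct = -2.4 × 252 = -605 kJ/mol.
Excess pairs vs high-spin: 3 − 1 = 2; pairing cost = +366 kJ/mol.
Net CFSE = -605 + 366 = -239 kJ/mol.

-239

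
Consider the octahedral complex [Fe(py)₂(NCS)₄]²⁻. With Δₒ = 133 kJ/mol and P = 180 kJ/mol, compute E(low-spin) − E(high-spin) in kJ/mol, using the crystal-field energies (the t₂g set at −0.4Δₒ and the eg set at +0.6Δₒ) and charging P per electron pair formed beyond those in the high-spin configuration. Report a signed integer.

94

Ligand charges: 2×(+0) from py and 4×(-1) from NCS⁻ sum to -4; with overall charge -2, Fe is +2.
Fe²⁺: group 8, so d-count = 8 − 2 = 6.
High-spin: t₂g⁴ eg², CFSE = -0.4Δₒ = -53 kJ/mol.
For low-spin the configuration is t₂g⁶ eg⁰: orbital energy -2.4 × 133 = -319 kJ/mol, and 2 additional pairs relative to high-spin add 360 kJ/mol, giving 41 kJ/mol.
Thus E(LS) − E(HS) = 94 kJ/mol.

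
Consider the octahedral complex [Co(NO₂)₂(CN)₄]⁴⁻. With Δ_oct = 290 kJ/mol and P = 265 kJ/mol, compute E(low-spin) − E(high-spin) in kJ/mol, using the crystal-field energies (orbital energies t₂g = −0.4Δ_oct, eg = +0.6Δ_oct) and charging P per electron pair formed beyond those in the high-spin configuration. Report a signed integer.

-25

Ligand charges: 2×(-1) from NO₂⁻ and 4×(-1) from CN⁻ sum to -6; with overall charge -4, Co is +2.
Co²⁺: group 9, so d-count = 9 − 2 = 7.
High-spin d⁷ fills as t₂g⁵ eg² with CFSE 5(−0.4) + 2(+0.6) = -0.8Δ_oct = -232 kJ/mol.
Low-spin t₂g⁶ eg¹ gives -1.8Δ_oct = -522 kJ/mol, but forming 1 extra pair costs 1P = 265 kJ/mol, so E(LS) = -522 + 265 = -257 kJ/mol.
E(LS) − E(HS) = -257 − (-232) = -25 kJ/mol.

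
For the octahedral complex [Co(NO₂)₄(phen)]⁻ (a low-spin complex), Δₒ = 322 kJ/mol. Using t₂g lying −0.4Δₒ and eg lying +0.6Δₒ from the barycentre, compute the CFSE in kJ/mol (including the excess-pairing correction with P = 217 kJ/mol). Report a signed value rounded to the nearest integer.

Ligand charges: 4×(-1) from NO₂⁻ and 1×(+0) from phen sum to -4; with overall charge -1, Co is +3.
Co sits in group 9; removing 3 electrons leaves Co³⁺ with 9 − 3 = 6 d electrons.
Electron filling gives t₂g⁶ eg⁰.
CFSE(orbital) = 6×(-0.4Δₒ) + 0×(0.6Δₒ) = -2.4Δₒ; with Δₒ = 322 kJ/mol that is -773 kJ/mol.
Relative to high-spin t₂g⁴ eg² (1 paired), the low-spin configuration has 2 additional pairs, contributing +2 × 217 = +434 kJ/mol.
Net CFSE = -773 + 434 = -339 kJ/mol.

-339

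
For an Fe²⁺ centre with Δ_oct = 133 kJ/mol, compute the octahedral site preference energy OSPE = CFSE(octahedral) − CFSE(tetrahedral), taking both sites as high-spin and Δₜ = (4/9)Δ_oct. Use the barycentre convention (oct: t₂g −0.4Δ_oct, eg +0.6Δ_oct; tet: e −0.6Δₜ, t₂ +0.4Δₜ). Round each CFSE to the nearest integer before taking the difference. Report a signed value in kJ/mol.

-18

Group 8 minus oxidation state +2 gives a d⁶ configuration for Fe²⁺.
Octahedral high-spin t₂g⁴ eg²: CFSE = -0.4 × 133 = -53 kJ/mol.
Tetrahedral: e³ t₂³, CFSE = 3(−0.6) + 3(+0.4) = -0.6Δₜ = -0.6 × (4/9) × 133 = -35 kJ/mol.
Subtracting, OSPE = -53 − (-35) = -18 kJ/mol.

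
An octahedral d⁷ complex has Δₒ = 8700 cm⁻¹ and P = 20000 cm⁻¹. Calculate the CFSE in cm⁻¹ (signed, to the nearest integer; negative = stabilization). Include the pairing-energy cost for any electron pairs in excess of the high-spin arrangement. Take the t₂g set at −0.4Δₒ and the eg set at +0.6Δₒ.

-6960

Δₒ < P, so pairing is avoided: the ground state is high-spin.
That gives t₂g⁵ eg².
Orbital CFSE = -0.8Δₒ = -0.8 × 8700 = -6960 cm⁻¹.
High-spin has no excess pairs, so no pairing correction applies.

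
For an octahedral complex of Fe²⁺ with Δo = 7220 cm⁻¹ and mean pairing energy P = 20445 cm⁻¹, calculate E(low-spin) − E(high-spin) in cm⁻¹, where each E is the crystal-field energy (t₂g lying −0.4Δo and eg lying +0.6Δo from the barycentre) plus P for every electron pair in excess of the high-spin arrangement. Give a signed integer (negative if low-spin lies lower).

26450

Group 8 minus oxidation state +2 gives a d⁶ configuration for Fe²⁺.
High-spin: t₂g⁴ eg², CFSE = -0.4Δo = -2888 cm⁻¹.
Low-spin t₂g⁶ eg⁰ gives -2.4Δo = -17328 cm⁻¹, but forming 2 extra pairs costs 2P = 40890 cm⁻¹, so E(LS) = -17328 + 40890 = 23562 cm⁻¹.
E(LS) − E(HS) = 23562 − (-2888) = 26450 cm⁻¹.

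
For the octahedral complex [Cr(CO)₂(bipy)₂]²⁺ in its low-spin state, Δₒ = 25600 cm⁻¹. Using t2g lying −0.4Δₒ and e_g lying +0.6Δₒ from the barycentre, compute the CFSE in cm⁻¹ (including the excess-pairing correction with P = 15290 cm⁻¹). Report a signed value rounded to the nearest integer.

-25670

Ligand charges: 2×(+0) from CO and 2×(+0) from bipy sum to +0; with overall charge +2, Cr is +2.
Cr is in group 6, so Cr²⁺ is d⁴ (6 − 2 = 4).
Configuration: t2g^4 e_g^0.
CFSE(orbital) = 4×(-0.4Δₒ) + 0×(0.6Δₒ) = -1.6Δₒ; with Δₒ = 25600 cm⁻¹ that is -40960 cm⁻¹.
High-spin d⁴ would be t2g^3 e_g^1 with 0 pairs; low-spin has 1, so 1 excess pair costs +1P = +15290 cm⁻¹.
Overall CFSE = -40960 + 15290 = -25670 cm⁻¹.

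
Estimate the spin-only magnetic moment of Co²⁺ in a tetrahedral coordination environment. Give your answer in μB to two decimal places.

3.87 μB

Co²⁺: group 9, so d-count = 9 − 2 = 7.
Tetrahedral splitting is small, so the complex is high-spin.
Configuration: e^4 t2^3 → 3 unpaired electrons.
μ(spin-only) = √[3(3+2)] = √15 ≈ 3.87 μB.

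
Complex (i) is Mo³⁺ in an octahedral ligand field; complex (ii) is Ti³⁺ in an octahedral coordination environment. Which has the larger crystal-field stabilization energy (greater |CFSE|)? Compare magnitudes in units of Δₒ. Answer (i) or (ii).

(i): Mo is in group 6, so Mo³⁺ is d³ (6 − 3 = 3); For octahedral d³ the high- and low-spin configurations coincide; t₂g³ eg⁰, CFSE = -1.2Δₒ.
(ii): Group 4 minus oxidation state +3 gives a d¹ configuration for Ti³⁺; t2g^1 e_g^0, CFSE = -0.4Δₒ.
So (i) has the larger |CFSE|.

(i)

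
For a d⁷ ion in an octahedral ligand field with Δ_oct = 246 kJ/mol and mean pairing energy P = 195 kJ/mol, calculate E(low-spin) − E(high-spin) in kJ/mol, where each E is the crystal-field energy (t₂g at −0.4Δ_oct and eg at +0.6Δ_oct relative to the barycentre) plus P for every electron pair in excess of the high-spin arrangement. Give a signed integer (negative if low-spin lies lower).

High-spin d⁷ fills as t₂g⁵ eg² with CFSE 5(−0.4) + 2(+0.6) = -0.8Δ_oct = -197 kJ/mol.
For low-spin the configuration is t₂g⁶ eg¹: orbital energy -1.8 × 246 = -443 kJ/mol, and 1 additional pair relative to high-spin adds 195 kJ/mol, giving -248 kJ/mol.
E(LS) − E(HS) = -248 − (-197) = -51 kJ/mol.

-51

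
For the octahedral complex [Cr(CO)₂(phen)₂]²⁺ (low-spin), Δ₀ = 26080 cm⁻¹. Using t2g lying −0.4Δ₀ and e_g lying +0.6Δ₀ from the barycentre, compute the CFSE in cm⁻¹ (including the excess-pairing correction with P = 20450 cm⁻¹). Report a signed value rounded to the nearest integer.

-21278

Ligand charges: 2×(+0) from CO and 2×(+0) from phen sum to +0; with overall charge +2, Cr is +2.
Cr²⁺: group 6, so d-count = 6 − 2 = 4.
Electron filling gives t2g^4 e_g^0.
CFSE(orbital) = 4×(-0.4Δ₀) + 0×(0.6Δ₀) = -1.6Δ₀; with Δ₀ = 26080 cm⁻¹ that is -41728 cm⁻¹.
High-spin d⁴ would be t2g^3 e_g^1 with 0 pairs; low-spin has 1, so 1 excess pair costs +1P = +20450 cm⁻¹.
Overall CFSE = -41728 + 20450 = -21278 cm⁻¹.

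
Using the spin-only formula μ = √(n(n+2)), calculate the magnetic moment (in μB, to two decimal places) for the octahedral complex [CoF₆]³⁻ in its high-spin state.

4.90 μB

Each F⁻ contributes -1; 6 × (-1) = -6. With overall charge -3, Co is in the +3 oxidation state.
Co is in group 9, so Co³⁺ is d⁶ (9 − 3 = 6).
Configuration: t₂g⁴ eg² → 4 unpaired electrons.
μ(spin-only) = √[4(4+2)] = √24 ≈ 4.90 μB.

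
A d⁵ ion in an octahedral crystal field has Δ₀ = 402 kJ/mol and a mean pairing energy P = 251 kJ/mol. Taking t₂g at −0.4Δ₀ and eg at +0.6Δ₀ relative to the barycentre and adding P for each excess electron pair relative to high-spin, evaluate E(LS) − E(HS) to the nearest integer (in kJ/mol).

High-spin d⁵ fills as t₂g³ eg² with CFSE 3(−0.4) + 2(+0.6) = 0.0Δ₀ = 0 kJ/mol.
For low-spin the configuration is t₂g⁵ eg⁰: orbital energy -2.0 × 402 = -804 kJ/mol, and 2 additional pairs relative to high-spin add 502 kJ/mol, giving -302 kJ/mol.
The difference is -302 − (0) = -302 kJ/mol, so low-spin lies lower.

-302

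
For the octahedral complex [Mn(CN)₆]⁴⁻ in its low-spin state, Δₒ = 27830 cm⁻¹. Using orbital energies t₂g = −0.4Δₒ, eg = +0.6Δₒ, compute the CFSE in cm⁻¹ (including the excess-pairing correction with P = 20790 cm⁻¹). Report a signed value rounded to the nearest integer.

Each CN⁻ contributes -1; 6 × (-1) = -6. With overall charge -4, Mn is in the +2 oxidation state.
Mn sits in group 7; removing 2 electrons leaves Mn²⁺ with 7 − 2 = 5 d electrons.
Electron filling gives t₂g⁵ eg⁰.
The orbital stabilization is -2.0Δₒ = -2.0 × 27830 = -55660 cm⁻¹.
Pairing penalty: 2 pairs vs 0 in the high-spin reference → 2 extra × P = 41580 cm⁻¹.
Combining: -55660 + 41580 = -14080 cm⁻¹.

-14080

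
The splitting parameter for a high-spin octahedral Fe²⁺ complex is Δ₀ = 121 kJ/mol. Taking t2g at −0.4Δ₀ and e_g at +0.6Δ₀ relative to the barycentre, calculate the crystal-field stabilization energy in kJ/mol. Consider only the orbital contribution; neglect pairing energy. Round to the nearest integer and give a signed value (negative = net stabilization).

Fe²⁺: group 8, so d-count = 8 − 2 = 6.
The d⁶ electrons fill as t2g^4 e_g^2.
CFSE(orbital) = 4×(-0.4Δ₀) + 2×(0.6Δ₀) = -0.4Δ₀; with Δ₀ = 121 kJ/mol that is -48 kJ/mol.

-48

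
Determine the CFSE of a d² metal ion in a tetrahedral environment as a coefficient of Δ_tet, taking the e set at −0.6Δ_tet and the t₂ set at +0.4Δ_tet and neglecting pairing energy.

Tetrahedral fields are weak (Δₜ ≈ 4/9 Δₒ), so electrons fill high-spin.
Configuration: e² t₂⁰.
CFSE = 2(-0.6Δ_tet) + 0(0.4Δ_tet) = -1.2Δ_tet + 0.0Δ_tet = -1.2Δ_tet.

-1.2 Δ_tet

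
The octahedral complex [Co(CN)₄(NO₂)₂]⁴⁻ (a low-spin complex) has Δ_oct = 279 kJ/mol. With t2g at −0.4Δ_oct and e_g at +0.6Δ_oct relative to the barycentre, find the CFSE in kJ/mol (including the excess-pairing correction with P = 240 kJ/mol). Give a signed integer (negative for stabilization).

-262

Ligand charges: 4×(-1) from CN⁻ and 2×(-1) from NO₂⁻ sum to -6; with overall charge -4, Co is +2.
Co²⁺: group 9, so d-count = 9 − 2 = 7.
The d⁷ electrons fill as t2g^6 e_g^1.
Orbital CFSE = 6(-0.4) + 1(0.6) = -1.8Δ_oct = -1.8 × 279 = -502 kJ/mol.
High-spin d⁷ would be t2g^5 e_g^2 with 2 pairs; low-spin has 3, so 1 excess pair costs +1P = +240 kJ/mol.
Combining: -502 + 240 = -262 kJ/mol.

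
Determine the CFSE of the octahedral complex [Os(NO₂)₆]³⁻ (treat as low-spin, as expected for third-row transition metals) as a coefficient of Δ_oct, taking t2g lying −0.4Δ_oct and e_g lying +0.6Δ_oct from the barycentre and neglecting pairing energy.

Each NO₂⁻ contributes -1; 6 × (-1) = -6. With overall charge -3, Os is in the +3 oxidation state.
Os³⁺: group 8, so d-count = 8 − 3 = 5.
Configuration: t2g^5 e_g^0.
CFSE = 5(-0.4Δ_oct) + 0(0.6Δ_oct) = -2.0Δ_oct + 0.0Δ_oct = -2.0Δ_oct.

-2.0 Δ_oct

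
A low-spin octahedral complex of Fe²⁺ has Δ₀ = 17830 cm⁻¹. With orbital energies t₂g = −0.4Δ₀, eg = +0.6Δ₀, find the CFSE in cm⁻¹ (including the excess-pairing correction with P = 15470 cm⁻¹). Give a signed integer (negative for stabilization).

Group 8 minus oxidation state +2 gives a d⁶ configuration for Fe²⁺.
Electron filling gives t₂g⁶ eg⁰.
Orbital CFSE = 6(-0.4) + 0(0.6) = -2.4Δ₀ = -2.4 × 17830 = -42792 cm⁻¹.
High-spin d⁶ would be t₂g⁴ eg² with 1 pair; low-spin has 3, so 2 excess pairs cost +2P = +30940 cm⁻¹.
Overall CFSE = -42792 + 30940 = -11852 cm⁻¹.

-11852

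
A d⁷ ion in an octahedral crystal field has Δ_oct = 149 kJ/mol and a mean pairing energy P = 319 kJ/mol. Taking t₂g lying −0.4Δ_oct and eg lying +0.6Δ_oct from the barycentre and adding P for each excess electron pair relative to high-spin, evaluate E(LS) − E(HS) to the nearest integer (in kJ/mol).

170

In the high-spin limit (t₂g⁵ eg²) the orbital term is -0.8Δ_oct = -119 kJ/mol, with no excess pairing.
For low-spin the configuration is t₂g⁶ eg¹: orbital energy -1.8 × 149 = -268 kJ/mol, and 1 additional pair relative to high-spin adds 319 kJ/mol, giving 51 kJ/mol.
E(LS) − E(HS) = 51 − (-119) = 170 kJ/mol.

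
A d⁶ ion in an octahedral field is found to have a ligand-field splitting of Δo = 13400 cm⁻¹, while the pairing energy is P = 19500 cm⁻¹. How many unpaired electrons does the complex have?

With Δo < P the complex is high-spin.
That gives t₂g⁴ eg².
Unpaired electrons: 4.

4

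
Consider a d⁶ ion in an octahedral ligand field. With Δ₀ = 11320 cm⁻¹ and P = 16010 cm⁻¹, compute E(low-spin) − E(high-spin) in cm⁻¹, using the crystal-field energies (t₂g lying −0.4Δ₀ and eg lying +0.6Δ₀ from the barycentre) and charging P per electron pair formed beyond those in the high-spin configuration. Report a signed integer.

9380

High-spin d⁶ fills as t₂g⁴ eg² with CFSE 4(−0.4) + 2(+0.6) = -0.4Δ₀ = -4528 cm⁻¹.
Low-spin t₂g⁶ eg⁰ gives -2.4Δ₀ = -27168 cm⁻¹, but forming 2 extra pairs costs 2P = 32020 cm⁻¹, so E(LS) = -27168 + 32020 = 4852 cm⁻¹.
E(LS) − E(HS) = 4852 − (-4528) = 9380 cm⁻¹.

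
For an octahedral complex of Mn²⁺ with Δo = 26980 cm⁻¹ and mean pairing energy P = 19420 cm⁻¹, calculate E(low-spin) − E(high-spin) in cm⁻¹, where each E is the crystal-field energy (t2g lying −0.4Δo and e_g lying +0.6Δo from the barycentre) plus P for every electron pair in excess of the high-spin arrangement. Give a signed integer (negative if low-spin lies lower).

-15120

Mn²⁺: group 7, so d-count = 7 − 2 = 5.
High-spin: t2g^3 e_g^2, CFSE = 0.0Δo = 0 cm⁻¹.
Low-spin: t2g^5 e_g^0, orbital CFSE = -2.0Δo = -53960 cm⁻¹; plus 2 excess pairs × P = +38840 cm⁻¹; total -15120 cm⁻¹.
E(LS) − E(HS) = -15120 − (0) = -15120 cm⁻¹.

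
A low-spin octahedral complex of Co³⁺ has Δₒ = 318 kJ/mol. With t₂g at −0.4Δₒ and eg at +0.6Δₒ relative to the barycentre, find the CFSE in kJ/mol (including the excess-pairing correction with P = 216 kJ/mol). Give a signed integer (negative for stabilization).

Co is in group 9, so Co³⁺ is d⁶ (9 − 3 = 6).
Configuration: t₂g⁶ eg⁰.
Orbital CFSE = 6(-0.4) + 0(0.6) = -2.4Δₒ = -2.4 × 318 = -763 kJ/mol.
Relative to high-spin t₂g⁴ eg² (1 paired), the low-spin configuration has 2 additional pairs, contributing +2 × 216 = +432 kJ/mol.
Combining: -763 + 432 = -331 kJ/mol.

-331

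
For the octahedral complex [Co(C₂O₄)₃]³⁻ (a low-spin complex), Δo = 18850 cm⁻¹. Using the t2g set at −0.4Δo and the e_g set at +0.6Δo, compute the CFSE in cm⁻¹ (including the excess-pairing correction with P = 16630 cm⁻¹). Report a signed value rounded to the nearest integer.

Each C₂O₄²⁻ contributes -2; 3 × (-2) = -6. With overall charge -3, Co is in the +3 oxidation state.
Group 9 minus oxidation state +3 gives a d⁶ configuration for Co³⁺.
Electron filling gives t2g^6 e_g^0.
Orbital CFSE = 6(-0.4) + 0(0.6) = -2.4Δo = -2.4 × 18850 = -45240 cm⁻¹.
Relative to high-spin t2g^4 e_g^2 (1 paired), the low-spin configuration has 2 additional pairs, contributing +2 × 16630 = +33260 cm⁻¹.
Net CFSE = -45240 + 33260 = -11980 cm⁻¹.

-11980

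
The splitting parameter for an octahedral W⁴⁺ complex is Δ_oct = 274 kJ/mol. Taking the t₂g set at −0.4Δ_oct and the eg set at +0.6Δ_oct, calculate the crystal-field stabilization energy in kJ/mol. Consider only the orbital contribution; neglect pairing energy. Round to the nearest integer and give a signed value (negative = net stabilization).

-219

W sits in group 6; removing 4 electrons leaves W⁴⁺ with 6 − 4 = 2 d electrons.
For octahedral d² the high- and low-spin configurations coincide.
Configuration: t₂g² eg⁰.
CFSE(orbital) = 2×(-0.4Δ_oct) + 0×(0.6Δ_oct) = -0.8Δ_oct; with Δ_oct = 274 kJ/mol that is -219 kJ/mol.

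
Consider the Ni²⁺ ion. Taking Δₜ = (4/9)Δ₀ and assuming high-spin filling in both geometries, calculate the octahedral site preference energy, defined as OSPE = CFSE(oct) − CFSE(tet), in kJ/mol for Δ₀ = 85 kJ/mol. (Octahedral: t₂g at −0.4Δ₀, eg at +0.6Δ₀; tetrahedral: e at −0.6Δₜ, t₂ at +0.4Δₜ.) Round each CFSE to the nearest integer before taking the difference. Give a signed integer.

Ni²⁺: group 10, so d-count = 10 − 2 = 8.
Octahedral (high-spin): t₂g⁶ eg², CFSE = 6(−0.4) + 2(+0.6) = -1.2Δ₀ = -1.2 × 85 = -102 kJ/mol.
In a tetrahedral site the filling is e⁴ t₂⁴: CFSE(tet) = -0.8Δₜ = -0.8 × (4/9)(85) = -30 kJ/mol.
OSPE = -102 − (-30) = -72 kJ/mol.

-72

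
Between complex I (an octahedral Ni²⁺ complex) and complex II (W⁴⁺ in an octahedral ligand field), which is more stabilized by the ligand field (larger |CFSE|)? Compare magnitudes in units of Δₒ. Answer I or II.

I: Group 10 minus oxidation state +2 gives a d⁸ configuration for Ni²⁺; t₂g⁶ eg², CFSE = -1.2Δₒ.
II: W sits in group 6; removing 4 electrons leaves W⁴⁺ with 6 − 4 = 2 d electrons; t₂g² eg⁰, CFSE = -0.8Δₒ.
So I has the larger |CFSE|.

I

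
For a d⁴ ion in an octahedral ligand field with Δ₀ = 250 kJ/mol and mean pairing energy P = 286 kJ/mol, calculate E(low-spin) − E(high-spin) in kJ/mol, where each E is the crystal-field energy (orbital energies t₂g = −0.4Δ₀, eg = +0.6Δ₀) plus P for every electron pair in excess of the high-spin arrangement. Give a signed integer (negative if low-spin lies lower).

36

High-spin: t₂g³ eg¹, CFSE = -0.6Δ₀ = -150 kJ/mol.
For low-spin the configuration is t₂g⁴ eg⁰: orbital energy -1.6 × 250 = -400 kJ/mol, and 1 additional pair relative to high-spin adds 286 kJ/mol, giving -114 kJ/mol.
E(LS) − E(HS) = -114 − (-150) = 36 kJ/mol.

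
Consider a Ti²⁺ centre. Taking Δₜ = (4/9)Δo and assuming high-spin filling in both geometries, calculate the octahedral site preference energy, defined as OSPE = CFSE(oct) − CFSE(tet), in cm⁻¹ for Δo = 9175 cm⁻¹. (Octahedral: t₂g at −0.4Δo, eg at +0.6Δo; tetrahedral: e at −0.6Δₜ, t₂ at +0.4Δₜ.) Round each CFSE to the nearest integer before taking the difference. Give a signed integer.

Ti²⁺: group 4, so d-count = 4 − 2 = 2.
Octahedral high-spin t₂g² eg⁰: CFSE = -0.8 × 9175 = -7340 cm⁻¹.
In a tetrahedral site the filling is e² t₂⁰: CFSE(tet) = -1.2Δₜ = -1.2 × (4/9)(9175) = -4893 cm⁻¹.
Subtracting, OSPE = -7340 − (-4893) = -2447 cm⁻¹.

-2447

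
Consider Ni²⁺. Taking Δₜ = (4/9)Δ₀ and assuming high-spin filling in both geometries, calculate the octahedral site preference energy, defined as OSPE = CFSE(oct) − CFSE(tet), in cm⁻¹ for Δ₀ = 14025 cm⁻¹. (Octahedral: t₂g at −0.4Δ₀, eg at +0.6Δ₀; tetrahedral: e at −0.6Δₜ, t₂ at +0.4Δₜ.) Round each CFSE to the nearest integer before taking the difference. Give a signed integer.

Ni sits in group 10; removing 2 electrons leaves Ni²⁺ with 10 − 2 = 8 d electrons.
Octahedral high-spin t₂g⁶ eg²: CFSE = -1.2 × 14025 = -16830 cm⁻¹.
Tetrahedral e⁴ t₂⁴ gives -0.8Δₜ = -0.8 × (4/9) × 14025 = -4987 cm⁻¹.
Subtracting, OSPE = -16830 − (-4987) = -11843 cm⁻¹.

-11843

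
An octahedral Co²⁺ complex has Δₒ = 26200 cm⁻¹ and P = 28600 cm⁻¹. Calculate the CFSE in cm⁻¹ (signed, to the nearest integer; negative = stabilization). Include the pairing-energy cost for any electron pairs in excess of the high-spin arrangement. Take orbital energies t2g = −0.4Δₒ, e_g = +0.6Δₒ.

-20960

Co is in group 9, so Co²⁺ is d⁷ (9 − 2 = 7).
Since Δₒ = 26200 cm⁻¹ < P = 28600 cm⁻¹, the complex adopts the high-spin configuration.
Filling d⁷ accordingly: t2g^5 e_g^2.
Orbital CFSE = -0.8Δₒ = -0.8 × 26200 = -20960 cm⁻¹.
High-spin has no excess pairs, so no pairing correction applies.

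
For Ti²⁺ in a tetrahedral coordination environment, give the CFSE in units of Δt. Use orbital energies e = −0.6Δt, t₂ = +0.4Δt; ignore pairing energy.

Ti is in group 4, so Ti²⁺ is d² (4 − 2 = 2).
With tetrahedral geometry the complex is necessarily high-spin.
Configuration: e² t₂⁰.
CFSE = 2(-0.6Δt) + 0(0.4Δt) = -1.2Δt + 0.0Δt = -1.2Δt.

-1.2 Δt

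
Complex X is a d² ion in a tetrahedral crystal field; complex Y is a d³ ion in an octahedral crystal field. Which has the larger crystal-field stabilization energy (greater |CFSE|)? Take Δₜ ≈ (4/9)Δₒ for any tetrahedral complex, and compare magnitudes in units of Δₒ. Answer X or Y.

X: Tetrahedral fields are weak (Δₜ ≈ 4/9 Δₒ), so electrons fill high-spin; e^2 t2^0, CFSE = -1.2Δₜ ≈ -0.53Δₒ.
Y: For octahedral d³ the high- and low-spin configurations coincide; t₂g³ eg⁰, CFSE = -1.2Δₒ.
So Y has the larger |CFSE|.

Y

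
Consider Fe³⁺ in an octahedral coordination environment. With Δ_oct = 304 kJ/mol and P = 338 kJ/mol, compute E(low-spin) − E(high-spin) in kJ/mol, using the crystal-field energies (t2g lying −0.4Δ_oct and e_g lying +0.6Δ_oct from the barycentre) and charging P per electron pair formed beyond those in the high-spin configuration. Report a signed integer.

Fe³⁺: group 8, so d-count = 8 − 3 = 5.
High-spin: t2g^3 e_g^2, CFSE = 0.0Δ_oct = 0 kJ/mol.
For low-spin the configuration is t2g^5 e_g^0: orbital energy -2.0 × 304 = -608 kJ/mol, and 2 additional pairs relative to high-spin add 676 kJ/mol, giving 68 kJ/mol.
Thus E(LS) − E(HS) = 68 kJ/mol.

68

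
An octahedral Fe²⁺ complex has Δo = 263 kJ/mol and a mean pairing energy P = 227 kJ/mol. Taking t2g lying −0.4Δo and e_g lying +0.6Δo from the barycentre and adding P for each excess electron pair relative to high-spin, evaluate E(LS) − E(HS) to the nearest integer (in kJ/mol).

-72

Group 8 minus oxidation state +2 gives a d⁶ configuration for Fe²⁺.
In the high-spin limit (t2g^4 e_g^2) the orbital term is -0.4Δo = -105 kJ/mol, with no excess pairing.
Low-spin t2g^6 e_g^0 gives -2.4Δo = -631 kJ/mol, but forming 2 extra pairs costs 2P = 454 kJ/mol, so E(LS) = -631 + 454 = -177 kJ/mol.
Thus E(LS) − E(HS) = -72 kJ/mol.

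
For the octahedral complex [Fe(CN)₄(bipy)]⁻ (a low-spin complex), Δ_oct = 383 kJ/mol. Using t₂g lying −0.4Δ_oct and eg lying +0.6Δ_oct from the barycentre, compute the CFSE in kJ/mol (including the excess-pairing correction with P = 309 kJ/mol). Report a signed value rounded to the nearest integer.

Ligand charges: 4×(-1) from CN⁻ and 1×(+0) from bipy sum to -4; with overall charge -1, Fe is +3.
Fe is in group 8, so Fe³⁺ is d⁵ (8 − 3 = 5).
Electron filling gives t₂g⁵ eg⁰.
The orbital stabilization is -2.0Δ_oct = -2.0 × 383 = -766 kJ/mol.
Relative to high-spin t₂g³ eg² (0 paired), the low-spin configuration has 2 additional pairs, contributing +2 × 309 = +618 kJ/mol.
Combining: -766 + 618 = -148 kJ/mol.

-148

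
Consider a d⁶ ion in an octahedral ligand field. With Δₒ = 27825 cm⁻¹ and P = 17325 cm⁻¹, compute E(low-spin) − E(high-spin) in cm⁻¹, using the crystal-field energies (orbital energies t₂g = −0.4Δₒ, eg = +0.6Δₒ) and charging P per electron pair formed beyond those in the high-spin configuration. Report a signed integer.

In the high-spin limit (t₂g⁴ eg²) the orbital term is -0.4Δₒ = -11130 cm⁻¹, with no excess pairing.
Low-spin t₂g⁶ eg⁰ gives -2.4Δₒ = -66780 cm⁻¹, but forming 2 extra pairs costs 2P = 34650 cm⁻¹, so E(LS) = -66780 + 34650 = -32130 cm⁻¹.
Thus E(LS) − E(HS) = -21000 cm⁻¹.

-21000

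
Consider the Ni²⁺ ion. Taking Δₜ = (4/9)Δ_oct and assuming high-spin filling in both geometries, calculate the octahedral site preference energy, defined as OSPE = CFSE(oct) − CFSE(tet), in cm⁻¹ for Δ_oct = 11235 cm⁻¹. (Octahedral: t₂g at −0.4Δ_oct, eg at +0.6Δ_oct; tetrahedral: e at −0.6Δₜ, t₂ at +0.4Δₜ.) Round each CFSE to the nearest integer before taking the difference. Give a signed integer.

-9487

Group 10 minus oxidation state +2 gives a d⁸ configuration for Ni²⁺.
Octahedral high-spin t2g^6 e_g^2: CFSE = -1.2 × 11235 = -13482 cm⁻¹.
Tetrahedral e^4 t2^4 gives -0.8Δₜ = -0.8 × (4/9) × 11235 = -3995 cm⁻¹.
OSPE = -13482 − (-3995) = -9487 cm⁻¹.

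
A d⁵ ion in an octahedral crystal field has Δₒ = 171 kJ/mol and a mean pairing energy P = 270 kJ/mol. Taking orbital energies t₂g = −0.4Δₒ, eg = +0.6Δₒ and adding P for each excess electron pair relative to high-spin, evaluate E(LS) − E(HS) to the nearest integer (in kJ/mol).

198

High-spin: t₂g³ eg², CFSE = 0.0Δₒ = 0 kJ/mol.
Low-spin: t₂g⁵ eg⁰, orbital CFSE = -2.0Δₒ = -342 kJ/mol; plus 2 excess pairs × P = +540 kJ/mol; total 198 kJ/mol.
The difference is 198 − (0) = 198 kJ/mol, so high-spin lies lower.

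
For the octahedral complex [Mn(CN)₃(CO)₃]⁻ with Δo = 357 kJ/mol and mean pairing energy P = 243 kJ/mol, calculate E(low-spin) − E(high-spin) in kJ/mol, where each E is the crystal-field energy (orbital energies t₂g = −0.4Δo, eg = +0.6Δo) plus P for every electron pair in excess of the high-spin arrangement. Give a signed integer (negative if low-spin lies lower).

-228

Ligand charges: 3×(-1) from CN⁻ and 3×(+0) from CO sum to -3; with overall charge -1, Mn is +2.
Group 7 minus oxidation state +2 gives a d⁵ configuration for Mn²⁺.
In the high-spin limit (t₂g³ eg²) the orbital term is 0.0Δo = 0 kJ/mol, with no excess pairing.
For low-spin the configuration is t₂g⁵ eg⁰: orbital energy -2.0 × 357 = -714 kJ/mol, and 2 additional pairs relative to high-spin add 486 kJ/mol, giving -228 kJ/mol.
The difference is -228 − (0) = -228 kJ/mol, so low-spin lies lower.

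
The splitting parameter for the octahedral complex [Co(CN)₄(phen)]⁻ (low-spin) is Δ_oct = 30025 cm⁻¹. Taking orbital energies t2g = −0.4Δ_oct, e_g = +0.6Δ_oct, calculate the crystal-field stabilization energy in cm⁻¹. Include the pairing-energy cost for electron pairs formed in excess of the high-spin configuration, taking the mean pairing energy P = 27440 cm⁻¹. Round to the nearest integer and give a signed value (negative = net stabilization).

-17180

Ligand charges: 4×(-1) from CN⁻ and 1×(+0) from phen sum to -4; with overall charge -1, Co is +3.
Co³⁺: group 9, so d-count = 9 − 3 = 6.
The d⁶ electrons fill as t2g^6 e_g^0.
The orbital stabilization is -2.4Δ_oct = -2.4 × 30025 = -72060 cm⁻¹.
Relative to high-spin t2g^4 e_g^2 (1 paired), the low-spin configuration has 2 additional pairs, contributing +2 × 27440 = +54880 cm⁻¹.
Net CFSE = -72060 + 54880 = -17180 cm⁻¹.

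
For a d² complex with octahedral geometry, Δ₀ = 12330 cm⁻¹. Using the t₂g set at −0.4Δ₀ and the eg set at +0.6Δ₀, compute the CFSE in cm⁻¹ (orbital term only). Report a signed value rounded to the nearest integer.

-9864

For octahedral d² the high- and low-spin configurations coincide.
The d² electrons fill as t₂g² eg⁰.
The orbital stabilization is -0.8Δ₀ = -0.8 × 12330 = -9864 cm⁻¹.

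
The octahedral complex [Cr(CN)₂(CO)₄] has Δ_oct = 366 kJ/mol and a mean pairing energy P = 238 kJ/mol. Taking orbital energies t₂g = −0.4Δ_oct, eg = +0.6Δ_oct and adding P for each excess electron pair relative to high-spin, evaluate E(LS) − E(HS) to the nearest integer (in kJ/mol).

-128

Ligand charges: 2×(-1) from CN⁻ and 4×(+0) from CO sum to -2; with overall charge +0, Cr is +2.
Cr is in group 6, so Cr²⁺ is d⁴ (6 − 2 = 4).
In the high-spin limit (t₂g³ eg¹) the orbital term is -0.6Δ_oct = -220 kJ/mol, with no excess pairing.
For low-spin the configuration is t₂g⁴ eg⁰: orbital energy -1.6 × 366 = -586 kJ/mol, and 1 additional pair relative to high-spin adds 238 kJ/mol, giving -348 kJ/mol.
The difference is -348 − (-220) = -128 kJ/mol, so low-spin lies lower.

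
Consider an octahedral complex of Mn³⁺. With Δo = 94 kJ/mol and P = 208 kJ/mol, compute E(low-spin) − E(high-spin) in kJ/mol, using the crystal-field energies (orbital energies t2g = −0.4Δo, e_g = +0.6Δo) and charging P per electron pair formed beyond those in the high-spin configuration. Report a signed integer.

Mn sits in group 7; removing 3 electrons leaves Mn³⁺ with 7 − 3 = 4 d electrons.
High-spin d⁴ fills as t2g^3 e_g^1 with CFSE 3(−0.4) + 1(+0.6) = -0.6Δo = -56 kJ/mol.
For low-spin the configuration is t2g^4 e_g^0: orbital energy -1.6 × 94 = -150 kJ/mol, and 1 additional pair relative to high-spin adds 208 kJ/mol, giving 58 kJ/mol.
The difference is 58 − (-56) = 114 kJ/mol, so high-spin lies lower.

114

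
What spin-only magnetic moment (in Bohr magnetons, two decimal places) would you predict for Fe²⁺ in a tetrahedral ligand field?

4.90 Bohr magnetons

Fe sits in group 8; removing 2 electrons leaves Fe²⁺ with 8 − 2 = 6 d electrons.
Tetrahedral fields are weak (Δₜ ≈ 4/9 Δₒ), so electrons fill high-spin.
Configuration: e^3 t2^3 → 4 unpaired electrons.
μ(spin-only) = √[4(4+2)] = √24 ≈ 4.90 Bohr magnetons.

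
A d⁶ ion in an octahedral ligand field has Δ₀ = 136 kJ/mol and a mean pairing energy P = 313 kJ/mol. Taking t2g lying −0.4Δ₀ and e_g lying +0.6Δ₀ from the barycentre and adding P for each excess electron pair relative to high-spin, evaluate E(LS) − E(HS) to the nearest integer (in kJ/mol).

354

High-spin: t2g^4 e_g^2, CFSE = -0.4Δ₀ = -54 kJ/mol.
For low-spin the configuration is t2g^6 e_g^0: orbital energy -2.4 × 136 = -326 kJ/mol, and 2 additional pairs relative to high-spin add 626 kJ/mol, giving 300 kJ/mol.
The difference is 300 − (-54) = 354 kJ/mol, so high-spin lies lower.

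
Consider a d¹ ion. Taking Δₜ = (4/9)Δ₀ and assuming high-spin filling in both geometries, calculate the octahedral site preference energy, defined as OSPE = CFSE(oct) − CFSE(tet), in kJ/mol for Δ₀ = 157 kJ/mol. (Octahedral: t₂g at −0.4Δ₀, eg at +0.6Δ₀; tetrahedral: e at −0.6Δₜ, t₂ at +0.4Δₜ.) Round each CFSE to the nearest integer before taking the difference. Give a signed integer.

-21

In an octahedral site d¹ (HS) is t₂g¹ eg⁰, giving CFSE(oct) = -0.4Δ₀ = -63 kJ/mol.
Tetrahedral e¹ t₂⁰ gives -0.6Δₜ = -0.6 × (4/9) × 157 = -42 kJ/mol.
OSPE = CFSE(oct) − CFSE(tet) = -63 − (-42) = -21 kJ/mol.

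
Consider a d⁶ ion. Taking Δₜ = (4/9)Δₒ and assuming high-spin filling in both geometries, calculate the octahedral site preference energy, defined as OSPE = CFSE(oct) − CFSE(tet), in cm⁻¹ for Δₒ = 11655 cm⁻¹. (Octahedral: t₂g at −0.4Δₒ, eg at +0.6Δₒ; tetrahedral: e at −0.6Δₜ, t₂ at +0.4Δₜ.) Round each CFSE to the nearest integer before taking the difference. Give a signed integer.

Octahedral high-spin t2g^4 e_g^2: CFSE = -0.4 × 11655 = -4662 cm⁻¹.
Tetrahedral: e^3 t2^3, CFSE = 3(−0.6) + 3(+0.4) = -0.6Δₜ = -0.6 × (4/9) × 11655 = -3108 cm⁻¹.
OSPE = CFSE(oct) − CFSE(tet) = -4662 − (-3108) = -1554 cm⁻¹.

-1554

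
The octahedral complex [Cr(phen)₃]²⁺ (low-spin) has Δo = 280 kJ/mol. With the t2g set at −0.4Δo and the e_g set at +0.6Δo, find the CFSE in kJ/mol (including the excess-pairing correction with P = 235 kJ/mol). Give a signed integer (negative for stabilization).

phen is neutral, so the +2 overall charge sits on Cr: oxidation state +2.
Group 6 minus oxidation state +2 gives a d⁴ configuration for Cr²⁺.
Configuration: t2g^4 e_g^0.
The orbital stabilization is -1.6Δo = -1.6 × 280 = -448 kJ/mol.
Relative to high-spin t2g^3 e_g^1 (0 paired), the low-spin configuration has 1 additional pair, contributing +1 × 235 = +235 kJ/mol.
Net CFSE = -448 + 235 = -213 kJ/mol.

-213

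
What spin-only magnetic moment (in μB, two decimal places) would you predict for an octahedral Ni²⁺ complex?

Ni sits in group 10; removing 2 electrons leaves Ni²⁺ with 10 − 2 = 8 d electrons.
Configuration: t₂g⁶ eg² → 2 unpaired electrons.
μ(spin-only) = √[2(2+2)] = √8 ≈ 2.83 μB.

2.83 μB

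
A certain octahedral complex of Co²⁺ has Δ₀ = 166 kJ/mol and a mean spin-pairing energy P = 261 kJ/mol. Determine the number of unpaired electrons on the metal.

3

Co sits in group 9; removing 2 electrons leaves Co²⁺ with 9 − 2 = 7 d electrons.
Since Δ₀ = 166 kJ/mol < P = 261 kJ/mol, the complex adopts the high-spin configuration.
Configuration: t₂g⁵ eg².
Unpaired electrons: 3.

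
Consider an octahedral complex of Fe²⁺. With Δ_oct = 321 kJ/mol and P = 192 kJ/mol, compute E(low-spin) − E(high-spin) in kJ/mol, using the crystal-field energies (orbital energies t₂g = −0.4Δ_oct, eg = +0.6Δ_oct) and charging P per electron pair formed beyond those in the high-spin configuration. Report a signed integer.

-258

Fe²⁺: group 8, so d-count = 8 − 2 = 6.
In the high-spin limit (t₂g⁴ eg²) the orbital term is -0.4Δ_oct = -128 kJ/mol, with no excess pairing.
For low-spin the configuration is t₂g⁶ eg⁰: orbital energy -2.4 × 321 = -770 kJ/mol, and 2 additional pairs relative to high-spin add 384 kJ/mol, giving -386 kJ/mol.
Thus E(LS) − E(HS) = -258 kJ/mol.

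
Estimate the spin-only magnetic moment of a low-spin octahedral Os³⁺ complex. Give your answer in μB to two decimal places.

Group 8 minus oxidation state +3 gives a d⁵ configuration for Os³⁺.
Configuration: t₂g⁵ eg⁰ → 1 unpaired electron.
μ(spin-only) = √[1(1+2)] = √3 ≈ 1.73 μB.

1.73 μB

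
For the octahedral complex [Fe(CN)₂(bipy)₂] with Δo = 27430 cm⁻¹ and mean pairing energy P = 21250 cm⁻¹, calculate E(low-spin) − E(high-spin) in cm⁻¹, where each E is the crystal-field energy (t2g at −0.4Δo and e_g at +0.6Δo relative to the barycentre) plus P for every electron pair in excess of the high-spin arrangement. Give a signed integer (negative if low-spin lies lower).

-12360

Ligand charges: 2×(-1) from CN⁻ and 2×(+0) from bipy sum to -2; with overall charge +0, Fe is +2.
Fe sits in group 8; removing 2 electrons leaves Fe²⁺ with 8 − 2 = 6 d electrons.
In the high-spin limit (t2g^4 e_g^2) the orbital term is -0.4Δo = -10972 cm⁻¹, with no excess pairing.
Low-spin: t2g^6 e_g^0, orbital CFSE = -2.4Δo = -65832 cm⁻¹; plus 2 excess pairs × P = +42500 cm⁻¹; total -23332 cm⁻¹.
The difference is -23332 − (-10972) = -12360 cm⁻¹, so low-spin lies lower.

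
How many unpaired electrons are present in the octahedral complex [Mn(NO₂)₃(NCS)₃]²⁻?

Ligand charges: 3×(-1) from NO₂⁻ and 3×(-1) from NCS⁻ sum to -6; with overall charge -2, Mn is +4.
Mn⁴⁺: group 7, so d-count = 7 − 4 = 3.
Configuration: t₂g³ eg⁰, giving 3 unpaired electrons.

3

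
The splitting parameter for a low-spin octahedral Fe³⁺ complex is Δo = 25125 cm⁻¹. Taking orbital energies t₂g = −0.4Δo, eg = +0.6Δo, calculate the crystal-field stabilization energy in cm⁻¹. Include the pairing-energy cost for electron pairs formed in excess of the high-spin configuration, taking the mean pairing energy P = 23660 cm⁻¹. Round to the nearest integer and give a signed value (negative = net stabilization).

Fe is in group 8, so Fe³⁺ is d⁵ (8 − 3 = 5).
The d⁵ electrons fill as t₂g⁵ eg⁰.
The orbital stabilization is -2.0Δo = -2.0 × 25125 = -50250 cm⁻¹.
High-spin d⁵ would be t₂g³ eg² with 0 pairs; low-spin has 2, so 2 excess pairs cost +2P = +47320 cm⁻¹.
Overall CFSE = -50250 + 47320 = -2930 cm⁻¹.

-2930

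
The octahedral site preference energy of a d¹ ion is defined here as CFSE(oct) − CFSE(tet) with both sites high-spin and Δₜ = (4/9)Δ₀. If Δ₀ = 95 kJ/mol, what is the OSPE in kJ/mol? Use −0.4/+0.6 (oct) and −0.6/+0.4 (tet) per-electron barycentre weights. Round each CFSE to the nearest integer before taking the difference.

-13

Octahedral high-spin t₂g¹ eg⁰: CFSE = -0.4 × 95 = -38 kJ/mol.
Tetrahedral: e¹ t₂⁰, CFSE = 1(−0.6) + 0(+0.4) = -0.6Δₜ = -0.6 × (4/9) × 95 = -25 kJ/mol.
OSPE = -38 − (-25) = -13 kJ/mol.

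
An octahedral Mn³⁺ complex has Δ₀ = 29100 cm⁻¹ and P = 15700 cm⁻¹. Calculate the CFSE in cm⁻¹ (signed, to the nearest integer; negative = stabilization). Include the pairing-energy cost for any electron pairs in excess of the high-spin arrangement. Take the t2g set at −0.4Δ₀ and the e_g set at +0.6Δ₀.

-30860

Mn³⁺: group 7, so d-count = 7 − 3 = 4.
Here Δ₀ > P (29100 > 15700), so the low-spin state is favoured.
Configuration: t2g^4 e_g^0.
Orbital CFSE = -1.6Δ₀ = -1.6 × 29100 = -46560 cm⁻¹.
Excess pairs vs high-spin: 1 − 0 = 1; pairing cost = +15700 cm⁻¹.
Net CFSE = -46560 + 15700 = -30860 cm⁻¹.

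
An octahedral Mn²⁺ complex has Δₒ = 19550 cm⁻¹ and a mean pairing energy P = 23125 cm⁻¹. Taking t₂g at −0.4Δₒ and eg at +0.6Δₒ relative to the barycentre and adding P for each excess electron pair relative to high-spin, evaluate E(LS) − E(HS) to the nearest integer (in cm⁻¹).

7150

Mn sits in group 7; removing 2 electrons leaves Mn²⁺ with 7 − 2 = 5 d electrons.
In the high-spin limit (t₂g³ eg²) the orbital term is 0.0Δₒ = 0 cm⁻¹, with no excess pairing.
Low-spin t₂g⁵ eg⁰ gives -2.0Δₒ = -39100 cm⁻¹, but forming 2 extra pairs costs 2P = 46250 cm⁻¹, so E(LS) = -39100 + 46250 = 7150 cm⁻¹.
Thus E(LS) − E(HS) = 7150 cm⁻¹.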